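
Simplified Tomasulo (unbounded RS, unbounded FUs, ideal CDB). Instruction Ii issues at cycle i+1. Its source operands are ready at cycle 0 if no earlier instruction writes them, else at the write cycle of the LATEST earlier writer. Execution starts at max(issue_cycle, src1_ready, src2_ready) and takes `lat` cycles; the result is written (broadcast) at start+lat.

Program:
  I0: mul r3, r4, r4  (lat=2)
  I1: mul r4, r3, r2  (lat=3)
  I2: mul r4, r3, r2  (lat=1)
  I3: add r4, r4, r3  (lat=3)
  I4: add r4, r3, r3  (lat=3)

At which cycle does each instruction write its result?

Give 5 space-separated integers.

Answer: 3 6 4 7 8

Derivation:
I0 mul r3: issue@1 deps=(None,None) exec_start@1 write@3
I1 mul r4: issue@2 deps=(0,None) exec_start@3 write@6
I2 mul r4: issue@3 deps=(0,None) exec_start@3 write@4
I3 add r4: issue@4 deps=(2,0) exec_start@4 write@7
I4 add r4: issue@5 deps=(0,0) exec_start@5 write@8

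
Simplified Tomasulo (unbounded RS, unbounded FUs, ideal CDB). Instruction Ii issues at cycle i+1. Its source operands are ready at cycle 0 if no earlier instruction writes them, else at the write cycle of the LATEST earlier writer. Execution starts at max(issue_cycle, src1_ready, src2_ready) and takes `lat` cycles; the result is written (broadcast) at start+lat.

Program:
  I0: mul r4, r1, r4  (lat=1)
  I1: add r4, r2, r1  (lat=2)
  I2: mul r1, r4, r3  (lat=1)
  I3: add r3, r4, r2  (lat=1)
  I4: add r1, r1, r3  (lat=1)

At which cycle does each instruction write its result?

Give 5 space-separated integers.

Answer: 2 4 5 5 6

Derivation:
I0 mul r4: issue@1 deps=(None,None) exec_start@1 write@2
I1 add r4: issue@2 deps=(None,None) exec_start@2 write@4
I2 mul r1: issue@3 deps=(1,None) exec_start@4 write@5
I3 add r3: issue@4 deps=(1,None) exec_start@4 write@5
I4 add r1: issue@5 deps=(2,3) exec_start@5 write@6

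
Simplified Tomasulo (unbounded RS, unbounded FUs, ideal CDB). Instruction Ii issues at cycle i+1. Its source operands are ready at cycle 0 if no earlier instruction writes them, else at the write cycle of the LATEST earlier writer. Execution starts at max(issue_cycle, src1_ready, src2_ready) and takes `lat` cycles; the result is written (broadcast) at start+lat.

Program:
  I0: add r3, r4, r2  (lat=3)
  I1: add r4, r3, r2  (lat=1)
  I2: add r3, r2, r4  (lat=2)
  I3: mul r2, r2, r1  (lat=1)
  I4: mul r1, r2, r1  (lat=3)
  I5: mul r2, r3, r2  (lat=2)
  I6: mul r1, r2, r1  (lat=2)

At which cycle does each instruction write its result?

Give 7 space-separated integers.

I0 add r3: issue@1 deps=(None,None) exec_start@1 write@4
I1 add r4: issue@2 deps=(0,None) exec_start@4 write@5
I2 add r3: issue@3 deps=(None,1) exec_start@5 write@7
I3 mul r2: issue@4 deps=(None,None) exec_start@4 write@5
I4 mul r1: issue@5 deps=(3,None) exec_start@5 write@8
I5 mul r2: issue@6 deps=(2,3) exec_start@7 write@9
I6 mul r1: issue@7 deps=(5,4) exec_start@9 write@11

Answer: 4 5 7 5 8 9 11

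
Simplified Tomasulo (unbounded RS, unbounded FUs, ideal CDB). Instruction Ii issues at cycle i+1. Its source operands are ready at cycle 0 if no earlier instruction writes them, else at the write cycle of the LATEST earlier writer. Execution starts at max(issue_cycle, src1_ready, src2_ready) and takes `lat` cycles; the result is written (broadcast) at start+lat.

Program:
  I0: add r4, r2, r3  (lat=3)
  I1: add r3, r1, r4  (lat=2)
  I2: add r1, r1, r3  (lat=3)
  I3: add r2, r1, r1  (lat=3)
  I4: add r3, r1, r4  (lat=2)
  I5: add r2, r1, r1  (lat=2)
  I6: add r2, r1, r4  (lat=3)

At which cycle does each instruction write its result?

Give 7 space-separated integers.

Answer: 4 6 9 12 11 11 12

Derivation:
I0 add r4: issue@1 deps=(None,None) exec_start@1 write@4
I1 add r3: issue@2 deps=(None,0) exec_start@4 write@6
I2 add r1: issue@3 deps=(None,1) exec_start@6 write@9
I3 add r2: issue@4 deps=(2,2) exec_start@9 write@12
I4 add r3: issue@5 deps=(2,0) exec_start@9 write@11
I5 add r2: issue@6 deps=(2,2) exec_start@9 write@11
I6 add r2: issue@7 deps=(2,0) exec_start@9 write@12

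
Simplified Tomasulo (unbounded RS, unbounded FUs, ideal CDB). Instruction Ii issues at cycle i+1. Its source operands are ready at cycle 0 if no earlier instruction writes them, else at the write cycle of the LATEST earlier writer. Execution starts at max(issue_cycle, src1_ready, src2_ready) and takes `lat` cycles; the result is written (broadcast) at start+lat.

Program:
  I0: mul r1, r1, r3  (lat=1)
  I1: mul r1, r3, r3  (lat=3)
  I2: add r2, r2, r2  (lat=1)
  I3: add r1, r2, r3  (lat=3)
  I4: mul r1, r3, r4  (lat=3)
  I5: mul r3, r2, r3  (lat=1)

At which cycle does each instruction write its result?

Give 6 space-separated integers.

Answer: 2 5 4 7 8 7

Derivation:
I0 mul r1: issue@1 deps=(None,None) exec_start@1 write@2
I1 mul r1: issue@2 deps=(None,None) exec_start@2 write@5
I2 add r2: issue@3 deps=(None,None) exec_start@3 write@4
I3 add r1: issue@4 deps=(2,None) exec_start@4 write@7
I4 mul r1: issue@5 deps=(None,None) exec_start@5 write@8
I5 mul r3: issue@6 deps=(2,None) exec_start@6 write@7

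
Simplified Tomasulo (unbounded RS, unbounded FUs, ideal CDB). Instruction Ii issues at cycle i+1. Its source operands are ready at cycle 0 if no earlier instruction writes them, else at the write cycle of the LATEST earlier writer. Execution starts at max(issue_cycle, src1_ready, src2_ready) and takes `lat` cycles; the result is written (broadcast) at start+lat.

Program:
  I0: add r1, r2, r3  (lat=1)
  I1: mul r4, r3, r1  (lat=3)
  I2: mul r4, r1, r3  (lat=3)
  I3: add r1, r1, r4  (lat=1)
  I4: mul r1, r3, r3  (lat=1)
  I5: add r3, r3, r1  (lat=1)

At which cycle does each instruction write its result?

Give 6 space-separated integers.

Answer: 2 5 6 7 6 7

Derivation:
I0 add r1: issue@1 deps=(None,None) exec_start@1 write@2
I1 mul r4: issue@2 deps=(None,0) exec_start@2 write@5
I2 mul r4: issue@3 deps=(0,None) exec_start@3 write@6
I3 add r1: issue@4 deps=(0,2) exec_start@6 write@7
I4 mul r1: issue@5 deps=(None,None) exec_start@5 write@6
I5 add r3: issue@6 deps=(None,4) exec_start@6 write@7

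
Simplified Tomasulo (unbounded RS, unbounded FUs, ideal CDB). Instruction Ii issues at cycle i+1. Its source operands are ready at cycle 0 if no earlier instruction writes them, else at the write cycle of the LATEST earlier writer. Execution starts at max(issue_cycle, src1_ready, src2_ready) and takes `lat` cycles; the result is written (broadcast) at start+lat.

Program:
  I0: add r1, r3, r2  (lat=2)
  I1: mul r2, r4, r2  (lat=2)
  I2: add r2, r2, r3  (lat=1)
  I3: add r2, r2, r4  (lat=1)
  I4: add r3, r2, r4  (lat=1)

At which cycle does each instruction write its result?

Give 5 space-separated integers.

I0 add r1: issue@1 deps=(None,None) exec_start@1 write@3
I1 mul r2: issue@2 deps=(None,None) exec_start@2 write@4
I2 add r2: issue@3 deps=(1,None) exec_start@4 write@5
I3 add r2: issue@4 deps=(2,None) exec_start@5 write@6
I4 add r3: issue@5 deps=(3,None) exec_start@6 write@7

Answer: 3 4 5 6 7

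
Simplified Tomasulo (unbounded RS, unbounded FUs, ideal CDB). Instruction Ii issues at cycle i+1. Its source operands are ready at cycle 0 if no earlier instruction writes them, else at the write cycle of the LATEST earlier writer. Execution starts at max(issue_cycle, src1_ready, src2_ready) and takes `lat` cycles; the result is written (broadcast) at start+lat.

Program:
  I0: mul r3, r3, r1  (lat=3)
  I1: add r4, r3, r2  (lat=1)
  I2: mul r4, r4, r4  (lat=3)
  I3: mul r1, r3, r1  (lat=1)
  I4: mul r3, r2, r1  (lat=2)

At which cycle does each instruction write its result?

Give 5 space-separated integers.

I0 mul r3: issue@1 deps=(None,None) exec_start@1 write@4
I1 add r4: issue@2 deps=(0,None) exec_start@4 write@5
I2 mul r4: issue@3 deps=(1,1) exec_start@5 write@8
I3 mul r1: issue@4 deps=(0,None) exec_start@4 write@5
I4 mul r3: issue@5 deps=(None,3) exec_start@5 write@7

Answer: 4 5 8 5 7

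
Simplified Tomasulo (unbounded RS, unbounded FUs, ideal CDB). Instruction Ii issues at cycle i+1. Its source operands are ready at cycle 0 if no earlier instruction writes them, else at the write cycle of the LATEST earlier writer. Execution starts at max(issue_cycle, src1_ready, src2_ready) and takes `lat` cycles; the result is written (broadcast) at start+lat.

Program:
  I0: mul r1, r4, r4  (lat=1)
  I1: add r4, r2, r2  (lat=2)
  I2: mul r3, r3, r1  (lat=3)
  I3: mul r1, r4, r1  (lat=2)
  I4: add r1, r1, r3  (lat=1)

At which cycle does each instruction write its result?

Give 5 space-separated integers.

I0 mul r1: issue@1 deps=(None,None) exec_start@1 write@2
I1 add r4: issue@2 deps=(None,None) exec_start@2 write@4
I2 mul r3: issue@3 deps=(None,0) exec_start@3 write@6
I3 mul r1: issue@4 deps=(1,0) exec_start@4 write@6
I4 add r1: issue@5 deps=(3,2) exec_start@6 write@7

Answer: 2 4 6 6 7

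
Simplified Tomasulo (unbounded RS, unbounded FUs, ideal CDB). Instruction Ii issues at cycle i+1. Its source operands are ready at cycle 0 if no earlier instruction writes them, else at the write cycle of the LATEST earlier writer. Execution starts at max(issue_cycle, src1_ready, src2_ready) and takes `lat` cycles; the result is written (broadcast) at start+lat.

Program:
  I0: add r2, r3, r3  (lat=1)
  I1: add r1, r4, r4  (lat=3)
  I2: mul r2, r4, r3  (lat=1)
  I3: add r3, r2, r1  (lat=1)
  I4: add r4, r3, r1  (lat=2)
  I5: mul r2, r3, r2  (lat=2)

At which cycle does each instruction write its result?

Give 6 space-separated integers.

Answer: 2 5 4 6 8 8

Derivation:
I0 add r2: issue@1 deps=(None,None) exec_start@1 write@2
I1 add r1: issue@2 deps=(None,None) exec_start@2 write@5
I2 mul r2: issue@3 deps=(None,None) exec_start@3 write@4
I3 add r3: issue@4 deps=(2,1) exec_start@5 write@6
I4 add r4: issue@5 deps=(3,1) exec_start@6 write@8
I5 mul r2: issue@6 deps=(3,2) exec_start@6 write@8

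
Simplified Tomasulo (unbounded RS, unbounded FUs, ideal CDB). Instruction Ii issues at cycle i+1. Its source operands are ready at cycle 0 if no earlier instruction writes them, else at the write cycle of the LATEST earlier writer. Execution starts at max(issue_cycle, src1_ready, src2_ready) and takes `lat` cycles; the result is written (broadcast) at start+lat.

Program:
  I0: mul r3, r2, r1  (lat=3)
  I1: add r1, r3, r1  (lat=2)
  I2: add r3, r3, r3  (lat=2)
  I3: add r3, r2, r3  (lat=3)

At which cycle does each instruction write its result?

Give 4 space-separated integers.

Answer: 4 6 6 9

Derivation:
I0 mul r3: issue@1 deps=(None,None) exec_start@1 write@4
I1 add r1: issue@2 deps=(0,None) exec_start@4 write@6
I2 add r3: issue@3 deps=(0,0) exec_start@4 write@6
I3 add r3: issue@4 deps=(None,2) exec_start@6 write@9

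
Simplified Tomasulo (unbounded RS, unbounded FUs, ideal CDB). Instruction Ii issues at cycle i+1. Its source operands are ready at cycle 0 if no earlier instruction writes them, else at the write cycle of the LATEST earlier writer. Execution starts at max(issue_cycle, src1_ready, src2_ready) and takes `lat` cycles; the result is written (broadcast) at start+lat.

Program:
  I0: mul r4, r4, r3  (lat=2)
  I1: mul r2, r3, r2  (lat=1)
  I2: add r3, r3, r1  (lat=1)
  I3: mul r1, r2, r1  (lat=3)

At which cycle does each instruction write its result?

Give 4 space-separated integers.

Answer: 3 3 4 7

Derivation:
I0 mul r4: issue@1 deps=(None,None) exec_start@1 write@3
I1 mul r2: issue@2 deps=(None,None) exec_start@2 write@3
I2 add r3: issue@3 deps=(None,None) exec_start@3 write@4
I3 mul r1: issue@4 deps=(1,None) exec_start@4 write@7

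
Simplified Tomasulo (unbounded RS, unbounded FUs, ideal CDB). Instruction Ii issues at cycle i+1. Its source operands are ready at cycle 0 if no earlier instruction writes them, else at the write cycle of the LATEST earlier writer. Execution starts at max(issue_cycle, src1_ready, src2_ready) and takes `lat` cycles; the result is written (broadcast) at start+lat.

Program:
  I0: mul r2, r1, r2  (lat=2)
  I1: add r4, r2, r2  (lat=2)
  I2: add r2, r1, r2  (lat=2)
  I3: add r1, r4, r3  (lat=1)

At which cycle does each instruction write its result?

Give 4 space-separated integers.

I0 mul r2: issue@1 deps=(None,None) exec_start@1 write@3
I1 add r4: issue@2 deps=(0,0) exec_start@3 write@5
I2 add r2: issue@3 deps=(None,0) exec_start@3 write@5
I3 add r1: issue@4 deps=(1,None) exec_start@5 write@6

Answer: 3 5 5 6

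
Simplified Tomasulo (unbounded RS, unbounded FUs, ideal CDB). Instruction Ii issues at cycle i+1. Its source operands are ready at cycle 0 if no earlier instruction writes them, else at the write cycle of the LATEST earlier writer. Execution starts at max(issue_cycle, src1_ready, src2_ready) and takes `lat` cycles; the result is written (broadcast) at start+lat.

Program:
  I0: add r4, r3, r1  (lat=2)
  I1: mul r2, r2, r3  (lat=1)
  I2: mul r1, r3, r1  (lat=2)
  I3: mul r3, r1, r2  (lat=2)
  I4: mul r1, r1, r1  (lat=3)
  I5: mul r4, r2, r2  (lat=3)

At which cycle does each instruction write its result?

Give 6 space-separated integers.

I0 add r4: issue@1 deps=(None,None) exec_start@1 write@3
I1 mul r2: issue@2 deps=(None,None) exec_start@2 write@3
I2 mul r1: issue@3 deps=(None,None) exec_start@3 write@5
I3 mul r3: issue@4 deps=(2,1) exec_start@5 write@7
I4 mul r1: issue@5 deps=(2,2) exec_start@5 write@8
I5 mul r4: issue@6 deps=(1,1) exec_start@6 write@9

Answer: 3 3 5 7 8 9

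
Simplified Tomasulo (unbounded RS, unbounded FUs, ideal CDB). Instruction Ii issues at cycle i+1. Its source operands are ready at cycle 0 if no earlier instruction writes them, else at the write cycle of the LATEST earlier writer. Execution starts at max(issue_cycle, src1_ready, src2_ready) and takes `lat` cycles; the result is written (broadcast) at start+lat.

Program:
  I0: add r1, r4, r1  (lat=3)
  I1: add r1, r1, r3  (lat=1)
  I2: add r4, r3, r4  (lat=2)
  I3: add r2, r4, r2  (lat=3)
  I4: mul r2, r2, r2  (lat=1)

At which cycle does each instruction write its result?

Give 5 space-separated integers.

Answer: 4 5 5 8 9

Derivation:
I0 add r1: issue@1 deps=(None,None) exec_start@1 write@4
I1 add r1: issue@2 deps=(0,None) exec_start@4 write@5
I2 add r4: issue@3 deps=(None,None) exec_start@3 write@5
I3 add r2: issue@4 deps=(2,None) exec_start@5 write@8
I4 mul r2: issue@5 deps=(3,3) exec_start@8 write@9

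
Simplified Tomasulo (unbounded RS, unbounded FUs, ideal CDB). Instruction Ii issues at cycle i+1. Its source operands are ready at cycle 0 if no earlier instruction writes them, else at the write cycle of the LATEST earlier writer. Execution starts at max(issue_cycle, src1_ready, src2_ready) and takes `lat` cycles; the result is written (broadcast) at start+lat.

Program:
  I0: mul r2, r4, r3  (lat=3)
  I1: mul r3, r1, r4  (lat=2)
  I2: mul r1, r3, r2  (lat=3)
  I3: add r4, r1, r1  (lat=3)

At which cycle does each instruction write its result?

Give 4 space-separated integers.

Answer: 4 4 7 10

Derivation:
I0 mul r2: issue@1 deps=(None,None) exec_start@1 write@4
I1 mul r3: issue@2 deps=(None,None) exec_start@2 write@4
I2 mul r1: issue@3 deps=(1,0) exec_start@4 write@7
I3 add r4: issue@4 deps=(2,2) exec_start@7 write@10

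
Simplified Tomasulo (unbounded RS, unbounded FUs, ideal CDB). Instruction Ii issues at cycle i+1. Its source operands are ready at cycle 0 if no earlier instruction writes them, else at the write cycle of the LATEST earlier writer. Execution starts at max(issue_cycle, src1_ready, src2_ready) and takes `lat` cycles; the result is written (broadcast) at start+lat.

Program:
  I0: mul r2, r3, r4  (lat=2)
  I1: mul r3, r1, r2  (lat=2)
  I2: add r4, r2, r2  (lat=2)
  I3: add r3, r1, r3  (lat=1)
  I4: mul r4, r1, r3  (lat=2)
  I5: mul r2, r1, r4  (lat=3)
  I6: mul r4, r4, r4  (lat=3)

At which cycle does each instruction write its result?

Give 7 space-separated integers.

I0 mul r2: issue@1 deps=(None,None) exec_start@1 write@3
I1 mul r3: issue@2 deps=(None,0) exec_start@3 write@5
I2 add r4: issue@3 deps=(0,0) exec_start@3 write@5
I3 add r3: issue@4 deps=(None,1) exec_start@5 write@6
I4 mul r4: issue@5 deps=(None,3) exec_start@6 write@8
I5 mul r2: issue@6 deps=(None,4) exec_start@8 write@11
I6 mul r4: issue@7 deps=(4,4) exec_start@8 write@11

Answer: 3 5 5 6 8 11 11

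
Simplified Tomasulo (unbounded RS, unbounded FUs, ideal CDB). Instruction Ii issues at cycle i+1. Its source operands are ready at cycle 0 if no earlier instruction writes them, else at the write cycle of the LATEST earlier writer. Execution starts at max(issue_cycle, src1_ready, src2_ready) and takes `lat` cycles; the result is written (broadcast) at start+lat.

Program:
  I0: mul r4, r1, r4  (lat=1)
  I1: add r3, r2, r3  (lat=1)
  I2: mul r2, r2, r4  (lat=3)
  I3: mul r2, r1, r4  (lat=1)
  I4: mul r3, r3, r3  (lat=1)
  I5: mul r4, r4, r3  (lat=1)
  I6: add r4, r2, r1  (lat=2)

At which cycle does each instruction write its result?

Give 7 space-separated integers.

Answer: 2 3 6 5 6 7 9

Derivation:
I0 mul r4: issue@1 deps=(None,None) exec_start@1 write@2
I1 add r3: issue@2 deps=(None,None) exec_start@2 write@3
I2 mul r2: issue@3 deps=(None,0) exec_start@3 write@6
I3 mul r2: issue@4 deps=(None,0) exec_start@4 write@5
I4 mul r3: issue@5 deps=(1,1) exec_start@5 write@6
I5 mul r4: issue@6 deps=(0,4) exec_start@6 write@7
I6 add r4: issue@7 deps=(3,None) exec_start@7 write@9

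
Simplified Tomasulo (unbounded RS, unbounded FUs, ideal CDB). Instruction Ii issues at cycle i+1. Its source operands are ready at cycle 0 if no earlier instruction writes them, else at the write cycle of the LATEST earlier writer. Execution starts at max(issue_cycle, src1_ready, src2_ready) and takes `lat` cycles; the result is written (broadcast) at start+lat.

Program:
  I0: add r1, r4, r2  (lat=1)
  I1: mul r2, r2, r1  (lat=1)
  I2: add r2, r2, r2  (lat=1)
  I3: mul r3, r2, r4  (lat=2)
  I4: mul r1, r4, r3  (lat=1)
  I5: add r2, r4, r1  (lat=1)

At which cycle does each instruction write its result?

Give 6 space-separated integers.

I0 add r1: issue@1 deps=(None,None) exec_start@1 write@2
I1 mul r2: issue@2 deps=(None,0) exec_start@2 write@3
I2 add r2: issue@3 deps=(1,1) exec_start@3 write@4
I3 mul r3: issue@4 deps=(2,None) exec_start@4 write@6
I4 mul r1: issue@5 deps=(None,3) exec_start@6 write@7
I5 add r2: issue@6 deps=(None,4) exec_start@7 write@8

Answer: 2 3 4 6 7 8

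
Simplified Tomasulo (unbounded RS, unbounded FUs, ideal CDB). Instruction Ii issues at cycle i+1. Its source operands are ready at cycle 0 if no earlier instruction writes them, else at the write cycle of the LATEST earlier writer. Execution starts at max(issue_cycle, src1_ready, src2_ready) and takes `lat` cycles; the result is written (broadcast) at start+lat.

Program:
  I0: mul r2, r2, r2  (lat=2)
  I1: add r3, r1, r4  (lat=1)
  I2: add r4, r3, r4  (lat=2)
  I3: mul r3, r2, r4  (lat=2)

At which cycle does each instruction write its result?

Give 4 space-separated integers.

I0 mul r2: issue@1 deps=(None,None) exec_start@1 write@3
I1 add r3: issue@2 deps=(None,None) exec_start@2 write@3
I2 add r4: issue@3 deps=(1,None) exec_start@3 write@5
I3 mul r3: issue@4 deps=(0,2) exec_start@5 write@7

Answer: 3 3 5 7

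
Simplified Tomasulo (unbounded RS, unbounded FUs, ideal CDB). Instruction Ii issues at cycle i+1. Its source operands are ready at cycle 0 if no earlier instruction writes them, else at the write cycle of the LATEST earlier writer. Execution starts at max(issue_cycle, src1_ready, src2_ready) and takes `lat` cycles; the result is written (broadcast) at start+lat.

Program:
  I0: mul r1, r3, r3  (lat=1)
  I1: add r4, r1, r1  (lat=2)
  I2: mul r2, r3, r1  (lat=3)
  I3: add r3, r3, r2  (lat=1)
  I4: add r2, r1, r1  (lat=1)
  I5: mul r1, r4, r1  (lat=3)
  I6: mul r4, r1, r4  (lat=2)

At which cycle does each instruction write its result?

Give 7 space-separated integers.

I0 mul r1: issue@1 deps=(None,None) exec_start@1 write@2
I1 add r4: issue@2 deps=(0,0) exec_start@2 write@4
I2 mul r2: issue@3 deps=(None,0) exec_start@3 write@6
I3 add r3: issue@4 deps=(None,2) exec_start@6 write@7
I4 add r2: issue@5 deps=(0,0) exec_start@5 write@6
I5 mul r1: issue@6 deps=(1,0) exec_start@6 write@9
I6 mul r4: issue@7 deps=(5,1) exec_start@9 write@11

Answer: 2 4 6 7 6 9 11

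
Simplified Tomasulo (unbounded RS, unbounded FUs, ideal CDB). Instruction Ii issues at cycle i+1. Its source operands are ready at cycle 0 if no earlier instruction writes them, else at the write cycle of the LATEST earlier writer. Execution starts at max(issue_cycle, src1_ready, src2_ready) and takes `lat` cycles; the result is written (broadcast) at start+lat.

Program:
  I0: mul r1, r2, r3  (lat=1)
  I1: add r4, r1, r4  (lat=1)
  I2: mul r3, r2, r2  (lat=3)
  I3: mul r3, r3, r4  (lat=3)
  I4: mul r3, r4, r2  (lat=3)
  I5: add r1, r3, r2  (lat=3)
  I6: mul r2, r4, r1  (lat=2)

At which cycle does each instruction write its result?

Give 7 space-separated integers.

I0 mul r1: issue@1 deps=(None,None) exec_start@1 write@2
I1 add r4: issue@2 deps=(0,None) exec_start@2 write@3
I2 mul r3: issue@3 deps=(None,None) exec_start@3 write@6
I3 mul r3: issue@4 deps=(2,1) exec_start@6 write@9
I4 mul r3: issue@5 deps=(1,None) exec_start@5 write@8
I5 add r1: issue@6 deps=(4,None) exec_start@8 write@11
I6 mul r2: issue@7 deps=(1,5) exec_start@11 write@13

Answer: 2 3 6 9 8 11 13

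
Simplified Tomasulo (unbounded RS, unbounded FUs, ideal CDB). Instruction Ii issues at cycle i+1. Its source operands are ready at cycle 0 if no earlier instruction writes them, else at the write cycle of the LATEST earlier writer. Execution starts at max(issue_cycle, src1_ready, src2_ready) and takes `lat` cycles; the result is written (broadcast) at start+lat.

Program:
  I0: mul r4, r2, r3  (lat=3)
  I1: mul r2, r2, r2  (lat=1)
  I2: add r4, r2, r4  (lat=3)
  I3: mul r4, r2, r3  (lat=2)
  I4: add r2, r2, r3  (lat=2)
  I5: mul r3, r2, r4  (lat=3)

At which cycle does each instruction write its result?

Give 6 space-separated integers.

I0 mul r4: issue@1 deps=(None,None) exec_start@1 write@4
I1 mul r2: issue@2 deps=(None,None) exec_start@2 write@3
I2 add r4: issue@3 deps=(1,0) exec_start@4 write@7
I3 mul r4: issue@4 deps=(1,None) exec_start@4 write@6
I4 add r2: issue@5 deps=(1,None) exec_start@5 write@7
I5 mul r3: issue@6 deps=(4,3) exec_start@7 write@10

Answer: 4 3 7 6 7 10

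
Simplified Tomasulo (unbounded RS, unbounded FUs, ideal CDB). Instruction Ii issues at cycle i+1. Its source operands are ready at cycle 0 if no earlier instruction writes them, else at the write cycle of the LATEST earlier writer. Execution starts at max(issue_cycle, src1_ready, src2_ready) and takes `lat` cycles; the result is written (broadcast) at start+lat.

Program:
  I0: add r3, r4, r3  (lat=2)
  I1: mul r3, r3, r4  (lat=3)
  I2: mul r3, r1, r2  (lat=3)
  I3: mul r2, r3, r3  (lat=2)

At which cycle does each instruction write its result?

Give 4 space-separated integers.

I0 add r3: issue@1 deps=(None,None) exec_start@1 write@3
I1 mul r3: issue@2 deps=(0,None) exec_start@3 write@6
I2 mul r3: issue@3 deps=(None,None) exec_start@3 write@6
I3 mul r2: issue@4 deps=(2,2) exec_start@6 write@8

Answer: 3 6 6 8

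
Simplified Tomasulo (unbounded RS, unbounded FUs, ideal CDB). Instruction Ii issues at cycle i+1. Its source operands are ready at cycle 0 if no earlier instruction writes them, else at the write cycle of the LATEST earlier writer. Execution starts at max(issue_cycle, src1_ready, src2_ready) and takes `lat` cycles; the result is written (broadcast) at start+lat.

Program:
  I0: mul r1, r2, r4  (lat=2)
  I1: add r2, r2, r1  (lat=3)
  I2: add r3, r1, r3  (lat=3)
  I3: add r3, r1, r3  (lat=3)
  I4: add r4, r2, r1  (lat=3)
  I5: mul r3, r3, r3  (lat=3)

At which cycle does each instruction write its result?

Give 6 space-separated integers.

I0 mul r1: issue@1 deps=(None,None) exec_start@1 write@3
I1 add r2: issue@2 deps=(None,0) exec_start@3 write@6
I2 add r3: issue@3 deps=(0,None) exec_start@3 write@6
I3 add r3: issue@4 deps=(0,2) exec_start@6 write@9
I4 add r4: issue@5 deps=(1,0) exec_start@6 write@9
I5 mul r3: issue@6 deps=(3,3) exec_start@9 write@12

Answer: 3 6 6 9 9 12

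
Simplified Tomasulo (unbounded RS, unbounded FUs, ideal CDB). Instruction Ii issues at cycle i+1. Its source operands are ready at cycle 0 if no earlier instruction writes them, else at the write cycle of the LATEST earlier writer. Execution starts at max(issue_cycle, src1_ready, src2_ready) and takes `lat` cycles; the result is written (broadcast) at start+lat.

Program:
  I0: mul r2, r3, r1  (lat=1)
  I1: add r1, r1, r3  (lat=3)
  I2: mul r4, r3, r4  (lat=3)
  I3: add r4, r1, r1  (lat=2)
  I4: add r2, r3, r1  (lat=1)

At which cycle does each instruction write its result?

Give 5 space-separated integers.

Answer: 2 5 6 7 6

Derivation:
I0 mul r2: issue@1 deps=(None,None) exec_start@1 write@2
I1 add r1: issue@2 deps=(None,None) exec_start@2 write@5
I2 mul r4: issue@3 deps=(None,None) exec_start@3 write@6
I3 add r4: issue@4 deps=(1,1) exec_start@5 write@7
I4 add r2: issue@5 deps=(None,1) exec_start@5 write@6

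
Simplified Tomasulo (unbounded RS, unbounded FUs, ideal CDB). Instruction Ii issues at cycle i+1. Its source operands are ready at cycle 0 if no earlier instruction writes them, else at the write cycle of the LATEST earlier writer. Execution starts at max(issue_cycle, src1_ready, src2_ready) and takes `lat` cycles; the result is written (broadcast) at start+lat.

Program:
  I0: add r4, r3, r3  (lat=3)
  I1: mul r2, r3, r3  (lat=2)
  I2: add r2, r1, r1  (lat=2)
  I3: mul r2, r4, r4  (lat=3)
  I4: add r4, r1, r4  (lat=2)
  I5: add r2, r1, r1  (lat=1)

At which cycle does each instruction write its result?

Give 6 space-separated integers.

Answer: 4 4 5 7 7 7

Derivation:
I0 add r4: issue@1 deps=(None,None) exec_start@1 write@4
I1 mul r2: issue@2 deps=(None,None) exec_start@2 write@4
I2 add r2: issue@3 deps=(None,None) exec_start@3 write@5
I3 mul r2: issue@4 deps=(0,0) exec_start@4 write@7
I4 add r4: issue@5 deps=(None,0) exec_start@5 write@7
I5 add r2: issue@6 deps=(None,None) exec_start@6 write@7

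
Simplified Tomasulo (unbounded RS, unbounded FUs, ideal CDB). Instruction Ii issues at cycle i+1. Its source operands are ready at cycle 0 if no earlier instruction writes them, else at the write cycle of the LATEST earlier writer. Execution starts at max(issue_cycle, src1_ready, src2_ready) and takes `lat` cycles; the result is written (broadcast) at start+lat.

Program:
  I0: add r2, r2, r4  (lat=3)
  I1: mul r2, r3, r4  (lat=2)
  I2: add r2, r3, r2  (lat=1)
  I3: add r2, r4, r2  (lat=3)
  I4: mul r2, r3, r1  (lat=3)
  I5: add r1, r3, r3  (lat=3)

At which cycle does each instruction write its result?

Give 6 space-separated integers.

I0 add r2: issue@1 deps=(None,None) exec_start@1 write@4
I1 mul r2: issue@2 deps=(None,None) exec_start@2 write@4
I2 add r2: issue@3 deps=(None,1) exec_start@4 write@5
I3 add r2: issue@4 deps=(None,2) exec_start@5 write@8
I4 mul r2: issue@5 deps=(None,None) exec_start@5 write@8
I5 add r1: issue@6 deps=(None,None) exec_start@6 write@9

Answer: 4 4 5 8 8 9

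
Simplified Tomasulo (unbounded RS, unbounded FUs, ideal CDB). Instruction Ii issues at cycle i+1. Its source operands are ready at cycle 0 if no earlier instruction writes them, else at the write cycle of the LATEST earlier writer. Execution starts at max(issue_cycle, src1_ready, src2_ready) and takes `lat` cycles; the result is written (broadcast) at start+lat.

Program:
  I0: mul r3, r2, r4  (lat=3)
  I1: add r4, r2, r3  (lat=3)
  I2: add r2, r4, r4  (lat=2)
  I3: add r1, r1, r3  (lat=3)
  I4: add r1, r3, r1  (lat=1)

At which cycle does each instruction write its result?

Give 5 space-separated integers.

I0 mul r3: issue@1 deps=(None,None) exec_start@1 write@4
I1 add r4: issue@2 deps=(None,0) exec_start@4 write@7
I2 add r2: issue@3 deps=(1,1) exec_start@7 write@9
I3 add r1: issue@4 deps=(None,0) exec_start@4 write@7
I4 add r1: issue@5 deps=(0,3) exec_start@7 write@8

Answer: 4 7 9 7 8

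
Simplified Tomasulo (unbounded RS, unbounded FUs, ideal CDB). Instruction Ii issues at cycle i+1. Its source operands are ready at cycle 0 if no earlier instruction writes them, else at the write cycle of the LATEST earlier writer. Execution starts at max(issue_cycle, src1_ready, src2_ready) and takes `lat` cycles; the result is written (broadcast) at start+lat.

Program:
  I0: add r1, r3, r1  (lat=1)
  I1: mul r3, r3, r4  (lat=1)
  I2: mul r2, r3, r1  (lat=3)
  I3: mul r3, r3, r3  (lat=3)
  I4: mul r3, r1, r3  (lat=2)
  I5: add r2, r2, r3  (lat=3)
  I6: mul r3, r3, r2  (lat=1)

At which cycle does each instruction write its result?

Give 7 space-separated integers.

Answer: 2 3 6 7 9 12 13

Derivation:
I0 add r1: issue@1 deps=(None,None) exec_start@1 write@2
I1 mul r3: issue@2 deps=(None,None) exec_start@2 write@3
I2 mul r2: issue@3 deps=(1,0) exec_start@3 write@6
I3 mul r3: issue@4 deps=(1,1) exec_start@4 write@7
I4 mul r3: issue@5 deps=(0,3) exec_start@7 write@9
I5 add r2: issue@6 deps=(2,4) exec_start@9 write@12
I6 mul r3: issue@7 deps=(4,5) exec_start@12 write@13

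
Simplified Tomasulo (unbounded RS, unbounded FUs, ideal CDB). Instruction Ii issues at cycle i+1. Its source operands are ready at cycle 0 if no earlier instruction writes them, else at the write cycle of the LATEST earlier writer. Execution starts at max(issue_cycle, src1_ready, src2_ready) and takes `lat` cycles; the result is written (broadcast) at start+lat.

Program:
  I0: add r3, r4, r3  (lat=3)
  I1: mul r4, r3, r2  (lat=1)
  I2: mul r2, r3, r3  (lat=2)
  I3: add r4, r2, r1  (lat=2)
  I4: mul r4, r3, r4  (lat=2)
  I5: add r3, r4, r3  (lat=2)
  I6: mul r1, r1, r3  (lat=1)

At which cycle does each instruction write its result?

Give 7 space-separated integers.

I0 add r3: issue@1 deps=(None,None) exec_start@1 write@4
I1 mul r4: issue@2 deps=(0,None) exec_start@4 write@5
I2 mul r2: issue@3 deps=(0,0) exec_start@4 write@6
I3 add r4: issue@4 deps=(2,None) exec_start@6 write@8
I4 mul r4: issue@5 deps=(0,3) exec_start@8 write@10
I5 add r3: issue@6 deps=(4,0) exec_start@10 write@12
I6 mul r1: issue@7 deps=(None,5) exec_start@12 write@13

Answer: 4 5 6 8 10 12 13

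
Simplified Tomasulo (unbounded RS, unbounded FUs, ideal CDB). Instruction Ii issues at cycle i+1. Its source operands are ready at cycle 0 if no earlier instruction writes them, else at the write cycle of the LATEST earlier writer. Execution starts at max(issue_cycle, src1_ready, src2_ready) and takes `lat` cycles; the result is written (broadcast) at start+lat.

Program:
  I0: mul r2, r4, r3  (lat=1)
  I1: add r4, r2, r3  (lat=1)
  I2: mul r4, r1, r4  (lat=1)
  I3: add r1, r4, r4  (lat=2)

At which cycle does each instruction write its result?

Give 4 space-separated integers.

Answer: 2 3 4 6

Derivation:
I0 mul r2: issue@1 deps=(None,None) exec_start@1 write@2
I1 add r4: issue@2 deps=(0,None) exec_start@2 write@3
I2 mul r4: issue@3 deps=(None,1) exec_start@3 write@4
I3 add r1: issue@4 deps=(2,2) exec_start@4 write@6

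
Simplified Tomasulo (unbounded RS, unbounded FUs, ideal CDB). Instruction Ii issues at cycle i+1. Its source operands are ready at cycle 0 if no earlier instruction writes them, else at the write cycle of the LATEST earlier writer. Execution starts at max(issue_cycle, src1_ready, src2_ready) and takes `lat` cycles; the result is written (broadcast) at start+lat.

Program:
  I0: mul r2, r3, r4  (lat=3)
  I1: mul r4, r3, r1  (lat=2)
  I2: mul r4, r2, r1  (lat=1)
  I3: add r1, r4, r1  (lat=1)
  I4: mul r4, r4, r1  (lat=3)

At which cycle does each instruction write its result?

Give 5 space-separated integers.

Answer: 4 4 5 6 9

Derivation:
I0 mul r2: issue@1 deps=(None,None) exec_start@1 write@4
I1 mul r4: issue@2 deps=(None,None) exec_start@2 write@4
I2 mul r4: issue@3 deps=(0,None) exec_start@4 write@5
I3 add r1: issue@4 deps=(2,None) exec_start@5 write@6
I4 mul r4: issue@5 deps=(2,3) exec_start@6 write@9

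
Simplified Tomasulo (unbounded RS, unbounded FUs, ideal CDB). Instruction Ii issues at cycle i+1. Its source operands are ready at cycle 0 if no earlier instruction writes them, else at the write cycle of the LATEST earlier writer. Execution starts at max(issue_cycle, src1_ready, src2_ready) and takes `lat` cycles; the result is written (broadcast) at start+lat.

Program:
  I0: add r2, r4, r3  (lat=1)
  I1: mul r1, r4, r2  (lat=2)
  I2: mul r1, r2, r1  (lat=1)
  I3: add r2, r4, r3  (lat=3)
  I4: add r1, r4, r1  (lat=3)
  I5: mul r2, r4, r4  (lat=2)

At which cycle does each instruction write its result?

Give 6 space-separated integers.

Answer: 2 4 5 7 8 8

Derivation:
I0 add r2: issue@1 deps=(None,None) exec_start@1 write@2
I1 mul r1: issue@2 deps=(None,0) exec_start@2 write@4
I2 mul r1: issue@3 deps=(0,1) exec_start@4 write@5
I3 add r2: issue@4 deps=(None,None) exec_start@4 write@7
I4 add r1: issue@5 deps=(None,2) exec_start@5 write@8
I5 mul r2: issue@6 deps=(None,None) exec_start@6 write@8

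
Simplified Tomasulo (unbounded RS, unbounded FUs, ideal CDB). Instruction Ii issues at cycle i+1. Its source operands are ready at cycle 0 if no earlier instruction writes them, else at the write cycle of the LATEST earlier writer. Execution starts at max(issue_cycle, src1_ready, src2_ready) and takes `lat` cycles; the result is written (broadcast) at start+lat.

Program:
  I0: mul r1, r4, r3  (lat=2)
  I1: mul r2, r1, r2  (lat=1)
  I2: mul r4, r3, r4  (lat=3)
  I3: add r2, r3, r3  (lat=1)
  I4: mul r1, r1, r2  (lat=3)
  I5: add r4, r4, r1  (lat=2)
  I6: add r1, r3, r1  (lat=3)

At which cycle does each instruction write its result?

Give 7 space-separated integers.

Answer: 3 4 6 5 8 10 11

Derivation:
I0 mul r1: issue@1 deps=(None,None) exec_start@1 write@3
I1 mul r2: issue@2 deps=(0,None) exec_start@3 write@4
I2 mul r4: issue@3 deps=(None,None) exec_start@3 write@6
I3 add r2: issue@4 deps=(None,None) exec_start@4 write@5
I4 mul r1: issue@5 deps=(0,3) exec_start@5 write@8
I5 add r4: issue@6 deps=(2,4) exec_start@8 write@10
I6 add r1: issue@7 deps=(None,4) exec_start@8 write@11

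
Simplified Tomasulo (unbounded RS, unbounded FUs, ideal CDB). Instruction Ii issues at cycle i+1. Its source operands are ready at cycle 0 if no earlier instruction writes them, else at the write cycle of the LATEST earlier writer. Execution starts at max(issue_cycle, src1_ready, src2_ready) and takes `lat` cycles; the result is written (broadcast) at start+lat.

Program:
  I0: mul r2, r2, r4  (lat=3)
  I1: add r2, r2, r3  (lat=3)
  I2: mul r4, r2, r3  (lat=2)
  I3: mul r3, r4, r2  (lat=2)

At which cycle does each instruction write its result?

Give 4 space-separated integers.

Answer: 4 7 9 11

Derivation:
I0 mul r2: issue@1 deps=(None,None) exec_start@1 write@4
I1 add r2: issue@2 deps=(0,None) exec_start@4 write@7
I2 mul r4: issue@3 deps=(1,None) exec_start@7 write@9
I3 mul r3: issue@4 deps=(2,1) exec_start@9 write@11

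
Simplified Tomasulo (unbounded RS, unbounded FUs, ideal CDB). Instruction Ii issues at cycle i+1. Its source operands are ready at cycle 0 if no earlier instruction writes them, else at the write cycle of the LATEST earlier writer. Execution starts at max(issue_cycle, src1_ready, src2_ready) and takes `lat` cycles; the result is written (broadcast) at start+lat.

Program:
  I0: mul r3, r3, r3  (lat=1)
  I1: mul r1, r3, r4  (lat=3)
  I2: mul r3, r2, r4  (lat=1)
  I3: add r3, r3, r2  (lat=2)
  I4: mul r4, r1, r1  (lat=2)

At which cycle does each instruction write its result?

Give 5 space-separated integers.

I0 mul r3: issue@1 deps=(None,None) exec_start@1 write@2
I1 mul r1: issue@2 deps=(0,None) exec_start@2 write@5
I2 mul r3: issue@3 deps=(None,None) exec_start@3 write@4
I3 add r3: issue@4 deps=(2,None) exec_start@4 write@6
I4 mul r4: issue@5 deps=(1,1) exec_start@5 write@7

Answer: 2 5 4 6 7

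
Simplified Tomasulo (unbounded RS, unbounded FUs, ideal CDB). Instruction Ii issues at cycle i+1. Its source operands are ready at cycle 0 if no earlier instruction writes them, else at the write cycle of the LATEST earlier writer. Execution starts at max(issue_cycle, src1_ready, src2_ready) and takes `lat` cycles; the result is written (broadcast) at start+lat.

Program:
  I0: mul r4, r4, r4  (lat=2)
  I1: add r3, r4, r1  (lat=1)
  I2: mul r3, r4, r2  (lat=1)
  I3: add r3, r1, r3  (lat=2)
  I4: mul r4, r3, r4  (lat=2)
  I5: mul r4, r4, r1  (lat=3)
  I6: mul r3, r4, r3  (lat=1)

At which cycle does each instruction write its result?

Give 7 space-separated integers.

I0 mul r4: issue@1 deps=(None,None) exec_start@1 write@3
I1 add r3: issue@2 deps=(0,None) exec_start@3 write@4
I2 mul r3: issue@3 deps=(0,None) exec_start@3 write@4
I3 add r3: issue@4 deps=(None,2) exec_start@4 write@6
I4 mul r4: issue@5 deps=(3,0) exec_start@6 write@8
I5 mul r4: issue@6 deps=(4,None) exec_start@8 write@11
I6 mul r3: issue@7 deps=(5,3) exec_start@11 write@12

Answer: 3 4 4 6 8 11 12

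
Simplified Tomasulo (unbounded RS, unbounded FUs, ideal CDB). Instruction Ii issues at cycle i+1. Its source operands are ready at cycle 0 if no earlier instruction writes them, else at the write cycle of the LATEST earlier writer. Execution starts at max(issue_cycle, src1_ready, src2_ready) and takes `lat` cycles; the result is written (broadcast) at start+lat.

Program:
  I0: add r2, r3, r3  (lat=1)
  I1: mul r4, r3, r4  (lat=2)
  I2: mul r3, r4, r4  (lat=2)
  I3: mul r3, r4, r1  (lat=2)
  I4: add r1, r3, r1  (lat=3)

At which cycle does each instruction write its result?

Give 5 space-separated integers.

Answer: 2 4 6 6 9

Derivation:
I0 add r2: issue@1 deps=(None,None) exec_start@1 write@2
I1 mul r4: issue@2 deps=(None,None) exec_start@2 write@4
I2 mul r3: issue@3 deps=(1,1) exec_start@4 write@6
I3 mul r3: issue@4 deps=(1,None) exec_start@4 write@6
I4 add r1: issue@5 deps=(3,None) exec_start@6 write@9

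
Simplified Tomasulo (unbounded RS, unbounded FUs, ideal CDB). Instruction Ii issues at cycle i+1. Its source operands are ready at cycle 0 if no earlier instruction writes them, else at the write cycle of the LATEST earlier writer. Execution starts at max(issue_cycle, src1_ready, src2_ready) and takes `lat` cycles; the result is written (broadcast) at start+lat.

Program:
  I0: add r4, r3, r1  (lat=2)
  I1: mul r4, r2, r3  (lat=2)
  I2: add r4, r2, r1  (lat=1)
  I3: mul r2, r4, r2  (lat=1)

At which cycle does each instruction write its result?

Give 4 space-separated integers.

Answer: 3 4 4 5

Derivation:
I0 add r4: issue@1 deps=(None,None) exec_start@1 write@3
I1 mul r4: issue@2 deps=(None,None) exec_start@2 write@4
I2 add r4: issue@3 deps=(None,None) exec_start@3 write@4
I3 mul r2: issue@4 deps=(2,None) exec_start@4 write@5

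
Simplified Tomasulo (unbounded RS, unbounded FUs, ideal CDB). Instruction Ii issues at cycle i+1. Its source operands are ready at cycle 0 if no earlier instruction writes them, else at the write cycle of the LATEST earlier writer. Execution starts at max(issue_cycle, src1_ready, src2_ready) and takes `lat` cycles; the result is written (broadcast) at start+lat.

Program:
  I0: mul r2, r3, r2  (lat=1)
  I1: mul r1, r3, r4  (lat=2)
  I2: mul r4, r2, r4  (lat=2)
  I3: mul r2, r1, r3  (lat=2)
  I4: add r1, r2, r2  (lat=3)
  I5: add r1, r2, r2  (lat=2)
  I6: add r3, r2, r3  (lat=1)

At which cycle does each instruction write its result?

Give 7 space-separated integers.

Answer: 2 4 5 6 9 8 8

Derivation:
I0 mul r2: issue@1 deps=(None,None) exec_start@1 write@2
I1 mul r1: issue@2 deps=(None,None) exec_start@2 write@4
I2 mul r4: issue@3 deps=(0,None) exec_start@3 write@5
I3 mul r2: issue@4 deps=(1,None) exec_start@4 write@6
I4 add r1: issue@5 deps=(3,3) exec_start@6 write@9
I5 add r1: issue@6 deps=(3,3) exec_start@6 write@8
I6 add r3: issue@7 deps=(3,None) exec_start@7 write@8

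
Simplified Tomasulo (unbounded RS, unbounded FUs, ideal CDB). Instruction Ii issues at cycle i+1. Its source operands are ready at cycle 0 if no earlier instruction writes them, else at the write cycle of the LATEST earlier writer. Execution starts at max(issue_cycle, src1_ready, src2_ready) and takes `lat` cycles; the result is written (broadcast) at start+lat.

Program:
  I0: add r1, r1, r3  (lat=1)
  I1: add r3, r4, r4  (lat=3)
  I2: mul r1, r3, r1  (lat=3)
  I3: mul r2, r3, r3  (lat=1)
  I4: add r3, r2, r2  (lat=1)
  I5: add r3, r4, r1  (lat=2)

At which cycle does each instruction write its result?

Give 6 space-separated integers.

I0 add r1: issue@1 deps=(None,None) exec_start@1 write@2
I1 add r3: issue@2 deps=(None,None) exec_start@2 write@5
I2 mul r1: issue@3 deps=(1,0) exec_start@5 write@8
I3 mul r2: issue@4 deps=(1,1) exec_start@5 write@6
I4 add r3: issue@5 deps=(3,3) exec_start@6 write@7
I5 add r3: issue@6 deps=(None,2) exec_start@8 write@10

Answer: 2 5 8 6 7 10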